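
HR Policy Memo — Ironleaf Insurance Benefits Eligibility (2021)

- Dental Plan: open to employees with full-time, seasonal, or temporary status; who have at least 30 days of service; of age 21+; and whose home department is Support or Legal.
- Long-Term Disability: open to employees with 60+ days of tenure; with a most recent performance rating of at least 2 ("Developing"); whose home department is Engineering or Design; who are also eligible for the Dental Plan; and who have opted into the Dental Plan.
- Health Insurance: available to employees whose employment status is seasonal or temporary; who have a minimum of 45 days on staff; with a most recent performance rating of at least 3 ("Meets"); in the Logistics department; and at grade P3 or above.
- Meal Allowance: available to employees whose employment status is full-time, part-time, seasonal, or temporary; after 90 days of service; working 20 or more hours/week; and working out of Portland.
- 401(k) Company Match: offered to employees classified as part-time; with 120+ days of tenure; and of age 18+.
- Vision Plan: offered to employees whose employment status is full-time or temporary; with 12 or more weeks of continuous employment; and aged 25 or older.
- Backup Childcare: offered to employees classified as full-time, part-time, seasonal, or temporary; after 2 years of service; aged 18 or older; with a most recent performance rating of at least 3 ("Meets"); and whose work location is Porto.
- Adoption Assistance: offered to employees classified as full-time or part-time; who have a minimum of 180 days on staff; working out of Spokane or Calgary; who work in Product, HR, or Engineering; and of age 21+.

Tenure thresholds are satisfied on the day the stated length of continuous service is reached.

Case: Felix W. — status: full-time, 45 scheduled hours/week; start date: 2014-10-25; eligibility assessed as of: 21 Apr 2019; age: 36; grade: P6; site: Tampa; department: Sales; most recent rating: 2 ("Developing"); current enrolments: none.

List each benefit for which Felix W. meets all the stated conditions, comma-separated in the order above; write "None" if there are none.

Vision Plan

Service from 2014-10-25 to 21 Apr 2019: 1639 days.
Dental Plan — status full-time ✓; service 1639 days ≥ 30 days ✓; age 36 ≥ 21 ✓; dept Sales ✗ → not eligible.
Long-Term Disability — service 1639 days ≥ 60 days ✓; rating 2 ≥ 2 ✓; dept Sales ✗ → not eligible.
Health Insurance — status full-time ✗ (requires seasonal or temporary) → not eligible.
Meal Allowance — status full-time ✓; service 1639 days ≥ 90 days ✓; 45 hrs/wk ≥ 20 ✓; site Tampa ✗ (not Portland) → not eligible.
401(k) Company Match — status full-time ✗ (requires part-time) → not eligible.
Vision Plan — status full-time ✓; service 1639 days ≥ 12 weeks (≈84 days) ✓; age 36 ≥ 25 ✓ → eligible.
Backup Childcare — status full-time ✓; service 1639 days ≥ 2 years (≈730 days) ✓; age 36 ≥ 18 ✓; rating 2 < 3 ✗ → not eligible.
Adoption Assistance — status full-time ✓; service 1639 days ≥ 180 days ✓; site Tampa ✗ (not Spokane or Calgary) → not eligible.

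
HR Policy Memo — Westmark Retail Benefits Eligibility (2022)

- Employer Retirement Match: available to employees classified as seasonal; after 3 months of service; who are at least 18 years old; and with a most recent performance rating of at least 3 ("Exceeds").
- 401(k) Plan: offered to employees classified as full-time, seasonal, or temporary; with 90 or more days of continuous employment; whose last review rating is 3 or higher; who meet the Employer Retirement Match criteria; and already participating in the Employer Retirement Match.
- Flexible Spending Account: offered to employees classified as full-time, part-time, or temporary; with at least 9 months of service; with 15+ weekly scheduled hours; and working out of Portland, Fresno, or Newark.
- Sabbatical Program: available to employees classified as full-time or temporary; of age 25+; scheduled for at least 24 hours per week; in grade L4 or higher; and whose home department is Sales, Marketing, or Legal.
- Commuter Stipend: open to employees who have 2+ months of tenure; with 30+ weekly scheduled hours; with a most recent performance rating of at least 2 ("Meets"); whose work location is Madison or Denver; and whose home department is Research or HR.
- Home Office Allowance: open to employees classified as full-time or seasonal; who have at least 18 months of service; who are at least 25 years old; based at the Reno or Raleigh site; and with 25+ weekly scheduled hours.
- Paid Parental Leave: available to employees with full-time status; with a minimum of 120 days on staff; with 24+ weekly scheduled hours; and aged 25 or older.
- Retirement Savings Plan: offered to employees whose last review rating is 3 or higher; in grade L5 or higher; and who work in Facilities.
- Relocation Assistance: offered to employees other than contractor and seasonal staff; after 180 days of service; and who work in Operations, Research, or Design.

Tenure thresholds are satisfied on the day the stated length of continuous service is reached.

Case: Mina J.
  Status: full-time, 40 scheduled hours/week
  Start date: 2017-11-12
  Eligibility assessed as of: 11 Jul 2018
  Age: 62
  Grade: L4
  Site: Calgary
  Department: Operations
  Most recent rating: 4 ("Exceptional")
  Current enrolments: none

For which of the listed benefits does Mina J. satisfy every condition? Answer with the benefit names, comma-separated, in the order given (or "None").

Service from 2017-11-12 to 11 Jul 2018: 241 days.
Employer Retirement Match — status full-time ✗ (requires seasonal) → not eligible.
401(k) Plan — status full-time ✓; service 241 days ≥ 90 days ✓; rating 4 ≥ 3 ✓; not eligible for Employer Retirement Match ✗ → not eligible.
Flexible Spending Account — status full-time ✓; service 241 days < 9 months (≈270 days) ✗ → not eligible.
Sabbatical Program — status full-time ✓; age 62 ≥ 25 ✓; 40 hrs/wk ≥ 24 ✓; grade L4 ≥ L4 ✓; dept Operations ✗ → not eligible.
Commuter Stipend — service 241 days ≥ 2 months (≈60 days) ✓; 40 hrs/wk ≥ 30 ✓; rating 4 ≥ 2 ✓; site Calgary ✗ (not Madison or Denver) → not eligible.
Home Office Allowance — status full-time ✓; service 241 days < 18 months (≈540 days) ✗ → not eligible.
Paid Parental Leave — status full-time ✓; service 241 days ≥ 120 days ✓; 40 hrs/wk ≥ 24 ✓; age 62 ≥ 25 ✓ → eligible.
Retirement Savings Plan — rating 4 ≥ 3 ✓; grade L4 < L5 ✗ → not eligible.
Relocation Assistance — status full-time ✓ (not excluded); service 241 days ≥ 180 days ✓; dept Operations ✓ → eligible.

Paid Parental Leave, Relocation Assistance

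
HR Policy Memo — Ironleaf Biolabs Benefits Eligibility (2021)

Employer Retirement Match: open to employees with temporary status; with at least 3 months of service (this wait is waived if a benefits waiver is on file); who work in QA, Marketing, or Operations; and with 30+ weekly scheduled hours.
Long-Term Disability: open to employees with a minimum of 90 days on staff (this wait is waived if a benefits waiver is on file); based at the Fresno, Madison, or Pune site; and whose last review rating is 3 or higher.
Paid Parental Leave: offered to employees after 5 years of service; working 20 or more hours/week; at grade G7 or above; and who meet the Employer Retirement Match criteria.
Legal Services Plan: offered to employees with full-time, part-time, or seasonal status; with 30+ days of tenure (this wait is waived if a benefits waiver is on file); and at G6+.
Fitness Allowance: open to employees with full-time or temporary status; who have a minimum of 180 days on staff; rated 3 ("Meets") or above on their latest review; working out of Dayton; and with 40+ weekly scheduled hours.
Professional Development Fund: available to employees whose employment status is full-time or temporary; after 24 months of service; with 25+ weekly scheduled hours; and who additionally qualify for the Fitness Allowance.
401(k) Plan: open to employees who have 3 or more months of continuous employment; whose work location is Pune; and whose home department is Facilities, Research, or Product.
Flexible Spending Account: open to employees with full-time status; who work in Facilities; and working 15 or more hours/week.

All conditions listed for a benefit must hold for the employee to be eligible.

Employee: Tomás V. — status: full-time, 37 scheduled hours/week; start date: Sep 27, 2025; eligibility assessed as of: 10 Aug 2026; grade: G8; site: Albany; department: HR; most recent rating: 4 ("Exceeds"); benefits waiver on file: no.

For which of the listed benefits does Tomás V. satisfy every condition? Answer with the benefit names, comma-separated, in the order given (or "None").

Service from Sep 27, 2025 to 10 Aug 2026: 317 days.
Employer Retirement Match — status full-time ✗ (requires temporary) → not eligible.
Long-Term Disability — no waiver, service 317 days ≥ 90 days ✓; site Albany ✗ (not Fresno, Madison, or Pune) → not eligible.
Paid Parental Leave — service 317 days < 5 years (≈1825 days) ✗ → not eligible.
Legal Services Plan — status full-time ✓; no waiver, service 317 days ≥ 30 days ✓; grade G8 ≥ G6 ✓ → eligible.
Fitness Allowance — status full-time ✓; service 317 days ≥ 180 days ✓; rating 4 ≥ 3 ✓; site Albany ✗ (not Dayton) → not eligible.
Professional Development Fund — status full-time ✓; service 317 days < 24 months (≈720 days) ✗ → not eligible.
401(k) Plan — service 317 days ≥ 3 months (≈90 days) ✓; site Albany ✗ (not Pune) → not eligible.
Flexible Spending Account — status full-time ✓; dept HR ✗ → not eligible.

Legal Services Plan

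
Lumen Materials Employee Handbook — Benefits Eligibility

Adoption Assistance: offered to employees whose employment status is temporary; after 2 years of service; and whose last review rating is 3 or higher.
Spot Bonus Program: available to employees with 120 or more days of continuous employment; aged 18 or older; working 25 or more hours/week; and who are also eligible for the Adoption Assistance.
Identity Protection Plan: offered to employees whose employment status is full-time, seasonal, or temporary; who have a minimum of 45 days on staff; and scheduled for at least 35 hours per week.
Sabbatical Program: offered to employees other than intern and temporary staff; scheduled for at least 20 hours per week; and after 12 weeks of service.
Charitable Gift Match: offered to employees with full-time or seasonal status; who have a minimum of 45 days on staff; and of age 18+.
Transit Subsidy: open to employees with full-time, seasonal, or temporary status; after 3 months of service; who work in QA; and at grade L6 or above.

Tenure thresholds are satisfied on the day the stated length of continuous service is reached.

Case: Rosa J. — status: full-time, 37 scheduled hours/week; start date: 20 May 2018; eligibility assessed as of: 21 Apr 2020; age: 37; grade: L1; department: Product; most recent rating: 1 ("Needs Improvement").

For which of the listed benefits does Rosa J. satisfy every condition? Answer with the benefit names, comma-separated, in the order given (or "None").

Identity Protection Plan, Sabbatical Program, Charitable Gift Match

Service from 20 May 2018 to 21 Apr 2020: 702 days.
Adoption Assistance — status full-time ✗ (requires temporary) → not eligible.
Spot Bonus Program — service 702 days ≥ 120 days ✓; age 37 ≥ 18 ✓; 37 hrs/wk ≥ 25 ✓; not eligible for Adoption Assistance ✗ → not eligible.
Identity Protection Plan — status full-time ✓; service 702 days ≥ 45 days ✓; 37 hrs/wk ≥ 35 ✓ → eligible.
Sabbatical Program — status full-time ✓ (not excluded); 37 hrs/wk ≥ 20 ✓; service 702 days ≥ 12 weeks (≈84 days) ✓ → eligible.
Charitable Gift Match — status full-time ✓; service 702 days ≥ 45 days ✓; age 37 ≥ 18 ✓ → eligible.
Transit Subsidy — status full-time ✓; service 702 days ≥ 3 months (≈90 days) ✓; dept Product ✗ → not eligible.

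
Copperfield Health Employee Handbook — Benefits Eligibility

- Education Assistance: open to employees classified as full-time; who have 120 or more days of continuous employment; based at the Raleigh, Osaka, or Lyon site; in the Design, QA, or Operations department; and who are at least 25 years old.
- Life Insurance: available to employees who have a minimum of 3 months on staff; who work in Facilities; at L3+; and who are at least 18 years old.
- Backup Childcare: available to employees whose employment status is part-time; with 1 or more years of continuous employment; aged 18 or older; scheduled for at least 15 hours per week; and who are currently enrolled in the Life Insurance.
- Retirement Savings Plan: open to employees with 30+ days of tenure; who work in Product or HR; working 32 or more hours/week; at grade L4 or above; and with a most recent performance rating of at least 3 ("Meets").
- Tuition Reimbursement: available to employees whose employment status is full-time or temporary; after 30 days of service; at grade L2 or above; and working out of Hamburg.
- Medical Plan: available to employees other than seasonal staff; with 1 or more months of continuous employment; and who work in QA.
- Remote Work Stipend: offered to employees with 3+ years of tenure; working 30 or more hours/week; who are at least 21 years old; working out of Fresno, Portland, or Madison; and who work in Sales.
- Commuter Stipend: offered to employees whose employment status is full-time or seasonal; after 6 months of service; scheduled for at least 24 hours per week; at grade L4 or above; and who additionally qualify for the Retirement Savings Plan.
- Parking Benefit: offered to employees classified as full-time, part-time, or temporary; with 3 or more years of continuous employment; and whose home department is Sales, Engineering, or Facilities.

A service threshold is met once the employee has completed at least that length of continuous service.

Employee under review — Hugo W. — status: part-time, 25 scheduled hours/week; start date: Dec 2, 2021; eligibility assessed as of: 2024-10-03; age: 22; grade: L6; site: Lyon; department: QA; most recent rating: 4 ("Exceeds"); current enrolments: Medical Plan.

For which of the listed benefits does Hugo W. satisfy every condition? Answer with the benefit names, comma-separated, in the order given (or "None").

Medical Plan

Service from Dec 2, 2021 to 2024-10-03: 1036 days.
Education Assistance — status part-time ✗ (requires full-time) → not eligible.
Life Insurance — service 1036 days ≥ 3 months (≈90 days) ✓; dept QA ✗ → not eligible.
Backup Childcare — status part-time ✓; service 1036 days ≥ 1 year (≈365 days) ✓; age 22 ≥ 18 ✓; 25 hrs/wk ≥ 15 ✓; not enrolled in Life Insurance ✗ → not eligible.
Retirement Savings Plan — service 1036 days ≥ 30 days ✓; dept QA ✗ → not eligible.
Tuition Reimbursement — status part-time ✗ (requires full-time or temporary) → not eligible.
Medical Plan — status part-time ✓ (not excluded); service 1036 days ≥ 1 month (≈30 days) ✓; dept QA ✓ → eligible.
Remote Work Stipend — service 1036 days < 3 years (≈1095 days) ✗ → not eligible.
Commuter Stipend — status part-time ✗ (requires full-time or seasonal) → not eligible.
Parking Benefit — status part-time ✓; service 1036 days < 3 years (≈1095 days) ✗ → not eligible.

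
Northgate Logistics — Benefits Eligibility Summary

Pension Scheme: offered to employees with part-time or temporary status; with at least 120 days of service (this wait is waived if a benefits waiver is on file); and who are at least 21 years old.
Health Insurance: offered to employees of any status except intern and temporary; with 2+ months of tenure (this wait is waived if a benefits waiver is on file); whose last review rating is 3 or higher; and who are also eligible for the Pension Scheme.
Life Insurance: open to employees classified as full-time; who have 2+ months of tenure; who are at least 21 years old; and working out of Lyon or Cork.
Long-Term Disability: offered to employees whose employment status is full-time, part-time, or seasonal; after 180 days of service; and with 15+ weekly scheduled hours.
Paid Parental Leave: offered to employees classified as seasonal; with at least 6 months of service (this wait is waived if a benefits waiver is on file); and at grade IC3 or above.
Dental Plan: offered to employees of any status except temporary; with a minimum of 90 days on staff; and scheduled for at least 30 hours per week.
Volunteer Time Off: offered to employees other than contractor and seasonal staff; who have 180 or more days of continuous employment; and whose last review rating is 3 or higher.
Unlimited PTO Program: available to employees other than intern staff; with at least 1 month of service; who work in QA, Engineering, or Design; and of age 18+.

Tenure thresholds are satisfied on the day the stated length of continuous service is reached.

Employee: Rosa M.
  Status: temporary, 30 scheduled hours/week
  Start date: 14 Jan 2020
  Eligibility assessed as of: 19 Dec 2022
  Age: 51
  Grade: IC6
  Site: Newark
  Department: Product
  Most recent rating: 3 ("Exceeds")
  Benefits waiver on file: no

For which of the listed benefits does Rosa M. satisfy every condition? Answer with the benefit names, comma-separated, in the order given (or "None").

Pension Scheme, Volunteer Time Off

Service from 14 Jan 2020 to 19 Dec 2022: 1070 days.
Pension Scheme — status temporary ✓; no waiver, service 1070 days ≥ 120 days ✓; age 51 ≥ 21 ✓ → eligible.
Health Insurance — status temporary ✗ (excluded) → not eligible.
Life Insurance — status temporary ✗ (requires full-time) → not eligible.
Long-Term Disability — status temporary ✗ (requires full-time, part-time, or seasonal) → not eligible.
Paid Parental Leave — status temporary ✗ (requires seasonal) → not eligible.
Dental Plan — status temporary ✗ (excluded) → not eligible.
Volunteer Time Off — status temporary ✓ (not excluded); service 1070 days ≥ 180 days ✓; rating 3 ≥ 3 ✓ → eligible.
Unlimited PTO Program — status temporary ✓ (not excluded); service 1070 days ≥ 1 month (≈30 days) ✓; dept Product ✗ → not eligible.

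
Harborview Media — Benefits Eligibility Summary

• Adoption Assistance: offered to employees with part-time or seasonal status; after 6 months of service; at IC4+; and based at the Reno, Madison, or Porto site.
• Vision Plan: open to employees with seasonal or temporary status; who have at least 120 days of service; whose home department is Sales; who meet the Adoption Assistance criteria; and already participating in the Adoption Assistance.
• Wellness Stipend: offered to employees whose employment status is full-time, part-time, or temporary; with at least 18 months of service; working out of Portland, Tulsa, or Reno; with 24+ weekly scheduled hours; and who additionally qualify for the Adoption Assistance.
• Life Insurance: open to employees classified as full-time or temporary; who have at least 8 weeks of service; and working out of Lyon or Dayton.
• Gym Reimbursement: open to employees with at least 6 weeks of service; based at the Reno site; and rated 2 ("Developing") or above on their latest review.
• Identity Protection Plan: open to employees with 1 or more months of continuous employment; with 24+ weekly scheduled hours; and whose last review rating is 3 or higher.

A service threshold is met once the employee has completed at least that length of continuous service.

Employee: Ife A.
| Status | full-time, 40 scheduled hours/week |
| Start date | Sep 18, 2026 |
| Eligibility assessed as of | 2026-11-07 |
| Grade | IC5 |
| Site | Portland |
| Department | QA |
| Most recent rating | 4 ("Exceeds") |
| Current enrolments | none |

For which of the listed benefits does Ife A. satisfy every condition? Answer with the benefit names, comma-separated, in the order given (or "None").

Service from Sep 18, 2026 to 2026-11-07: 50 days.
Adoption Assistance — status full-time ✗ (requires part-time or seasonal) → not eligible.
Vision Plan — status full-time ✗ (requires seasonal or temporary) → not eligible.
Wellness Stipend — status full-time ✓; service 50 days < 18 months (≈540 days) ✗ → not eligible.
Life Insurance — status full-time ✓; service 50 days < 8 weeks (≈56 days) ✗ → not eligible.
Gym Reimbursement — service 50 days ≥ 6 weeks (≈42 days) ✓; site Portland ✗ (not Reno) → not eligible.
Identity Protection Plan — service 50 days ≥ 1 month (≈30 days) ✓; 40 hrs/wk ≥ 24 ✓; rating 4 ≥ 3 ✓ → eligible.

Identity Protection Plan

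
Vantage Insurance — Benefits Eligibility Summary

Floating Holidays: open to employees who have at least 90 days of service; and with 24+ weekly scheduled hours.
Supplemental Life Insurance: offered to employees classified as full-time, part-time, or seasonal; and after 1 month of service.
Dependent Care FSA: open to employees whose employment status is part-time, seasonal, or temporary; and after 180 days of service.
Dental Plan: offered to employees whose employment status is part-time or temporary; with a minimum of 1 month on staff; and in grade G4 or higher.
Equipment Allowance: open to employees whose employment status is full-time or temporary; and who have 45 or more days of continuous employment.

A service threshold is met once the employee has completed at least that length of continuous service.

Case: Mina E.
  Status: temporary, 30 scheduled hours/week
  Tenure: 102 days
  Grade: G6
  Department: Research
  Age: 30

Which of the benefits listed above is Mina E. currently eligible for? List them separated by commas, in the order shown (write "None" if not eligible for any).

Floating Holidays — service 102 days ≥ 90 days ✓; 30 hrs/wk ≥ 24 ✓ → eligible.
Supplemental Life Insurance — status temporary ✗ (requires full-time, part-time, or seasonal) → not eligible.
Dependent Care FSA — status temporary ✓; service 102 days < 180 days ✗ → not eligible.
Dental Plan — status temporary ✓; service 102 days ≥ 1 month (≈30 days) ✓; grade G6 ≥ G4 ✓ → eligible.
Equipment Allowance — status temporary ✓; service 102 days ≥ 45 days ✓ → eligible.

Floating Holidays, Dental Plan, Equipment Allowance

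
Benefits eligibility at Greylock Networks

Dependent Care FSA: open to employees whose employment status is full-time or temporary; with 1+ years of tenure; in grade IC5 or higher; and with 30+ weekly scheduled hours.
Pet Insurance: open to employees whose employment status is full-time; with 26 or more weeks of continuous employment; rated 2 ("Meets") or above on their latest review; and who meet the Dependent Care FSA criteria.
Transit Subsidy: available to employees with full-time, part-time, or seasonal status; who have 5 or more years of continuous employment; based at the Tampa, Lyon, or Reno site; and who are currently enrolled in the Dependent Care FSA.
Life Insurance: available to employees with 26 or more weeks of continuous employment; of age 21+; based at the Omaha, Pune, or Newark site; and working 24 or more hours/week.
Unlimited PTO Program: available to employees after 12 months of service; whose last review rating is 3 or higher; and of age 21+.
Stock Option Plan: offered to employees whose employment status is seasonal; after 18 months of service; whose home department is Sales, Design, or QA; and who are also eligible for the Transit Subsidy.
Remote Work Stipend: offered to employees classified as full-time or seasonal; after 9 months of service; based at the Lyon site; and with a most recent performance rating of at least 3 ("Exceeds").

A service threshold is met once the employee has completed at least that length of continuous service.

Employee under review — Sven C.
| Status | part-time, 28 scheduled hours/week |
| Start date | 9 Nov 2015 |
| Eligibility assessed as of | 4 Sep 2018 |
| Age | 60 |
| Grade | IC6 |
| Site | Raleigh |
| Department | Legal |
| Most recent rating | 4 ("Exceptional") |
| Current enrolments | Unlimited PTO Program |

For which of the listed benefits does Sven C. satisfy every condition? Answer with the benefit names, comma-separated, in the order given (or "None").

Service from 9 Nov 2015 to 4 Sep 2018: 1030 days.
Dependent Care FSA — status part-time ✗ (requires full-time or temporary) → not eligible.
Pet Insurance — status part-time ✗ (requires full-time) → not eligible.
Transit Subsidy — status part-time ✓; service 1030 days < 5 years (≈1825 days) ✗ → not eligible.
Life Insurance — service 1030 days ≥ 26 weeks (≈182 days) ✓; age 60 ≥ 21 ✓; site Raleigh ✗ (not Omaha, Pune, or Newark) → not eligible.
Unlimited PTO Program — service 1030 days ≥ 12 months (≈360 days) ✓; rating 4 ≥ 3 ✓; age 60 ≥ 21 ✓ → eligible.
Stock Option Plan — status part-time ✗ (requires seasonal) → not eligible.
Remote Work Stipend — status part-time ✗ (requires full-time or seasonal) → not eligible.

Unlimited PTO Program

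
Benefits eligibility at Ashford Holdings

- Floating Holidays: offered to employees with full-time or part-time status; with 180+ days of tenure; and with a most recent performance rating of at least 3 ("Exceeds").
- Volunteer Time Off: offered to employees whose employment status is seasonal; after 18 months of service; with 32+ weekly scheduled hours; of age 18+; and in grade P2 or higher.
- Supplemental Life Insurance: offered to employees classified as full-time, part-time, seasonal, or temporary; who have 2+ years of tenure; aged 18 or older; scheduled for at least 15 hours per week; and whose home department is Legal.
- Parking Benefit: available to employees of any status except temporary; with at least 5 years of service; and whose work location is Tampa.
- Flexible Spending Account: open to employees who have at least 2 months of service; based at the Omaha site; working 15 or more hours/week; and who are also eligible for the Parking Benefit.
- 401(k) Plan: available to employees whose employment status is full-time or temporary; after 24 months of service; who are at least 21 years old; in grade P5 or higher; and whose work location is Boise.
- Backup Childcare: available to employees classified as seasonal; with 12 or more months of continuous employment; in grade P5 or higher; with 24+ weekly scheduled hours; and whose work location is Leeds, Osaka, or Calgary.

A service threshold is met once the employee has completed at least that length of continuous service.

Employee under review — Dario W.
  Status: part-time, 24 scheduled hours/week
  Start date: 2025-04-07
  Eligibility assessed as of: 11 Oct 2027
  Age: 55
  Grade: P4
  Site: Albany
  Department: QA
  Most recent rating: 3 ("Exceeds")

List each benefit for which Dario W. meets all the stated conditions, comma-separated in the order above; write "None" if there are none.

Floating Holidays

Service from 2025-04-07 to 11 Oct 2027: 917 days.
Floating Holidays — status part-time ✓; service 917 days ≥ 180 days ✓; rating 3 ≥ 3 ✓ → eligible.
Volunteer Time Off — status part-time ✗ (requires seasonal) → not eligible.
Supplemental Life Insurance — status part-time ✓; service 917 days ≥ 2 years (≈730 days) ✓; age 55 ≥ 18 ✓; 24 hrs/wk ≥ 15 ✓; dept QA ✗ → not eligible.
Parking Benefit — status part-time ✓ (not excluded); service 917 days < 5 years (≈1825 days) ✗ → not eligible.
Flexible Spending Account — service 917 days ≥ 2 months (≈60 days) ✓; site Albany ✗ (not Omaha) → not eligible.
401(k) Plan — status part-time ✗ (requires full-time or temporary) → not eligible.
Backup Childcare — status part-time ✗ (requires seasonal) → not eligible.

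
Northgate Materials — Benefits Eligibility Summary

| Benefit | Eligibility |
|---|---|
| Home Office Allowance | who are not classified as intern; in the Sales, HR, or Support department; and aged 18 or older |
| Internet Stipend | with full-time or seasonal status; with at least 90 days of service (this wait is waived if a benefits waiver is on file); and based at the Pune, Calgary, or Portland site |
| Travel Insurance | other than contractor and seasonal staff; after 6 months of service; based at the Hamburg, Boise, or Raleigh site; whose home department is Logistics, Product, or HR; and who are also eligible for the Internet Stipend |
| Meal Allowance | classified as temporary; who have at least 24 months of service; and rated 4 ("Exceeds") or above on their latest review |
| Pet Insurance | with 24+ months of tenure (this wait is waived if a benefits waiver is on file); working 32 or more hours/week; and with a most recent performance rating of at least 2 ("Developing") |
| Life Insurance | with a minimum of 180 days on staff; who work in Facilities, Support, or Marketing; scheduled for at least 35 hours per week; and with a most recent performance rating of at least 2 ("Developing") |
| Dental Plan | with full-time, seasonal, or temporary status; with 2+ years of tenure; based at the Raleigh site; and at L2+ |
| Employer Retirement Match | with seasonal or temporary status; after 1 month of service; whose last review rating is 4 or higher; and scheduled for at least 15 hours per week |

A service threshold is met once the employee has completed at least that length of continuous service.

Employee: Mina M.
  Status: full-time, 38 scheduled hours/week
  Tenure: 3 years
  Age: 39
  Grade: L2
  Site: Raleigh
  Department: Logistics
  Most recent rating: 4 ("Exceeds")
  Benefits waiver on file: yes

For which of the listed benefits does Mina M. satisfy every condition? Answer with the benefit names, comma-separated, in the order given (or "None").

Pet Insurance, Dental Plan

Home Office Allowance — status full-time ✓ (not excluded); dept Logistics ✗ → not eligible.
Internet Stipend — status full-time ✓; benefits waiver on file ✓; site Raleigh ✗ (not Pune, Calgary, or Portland) → not eligible.
Travel Insurance — status full-time ✓ (not excluded); service 3 years ≥ 6 months (≈180 days) ✓; site Raleigh ✓; dept Logistics ✓; not eligible for Internet Stipend ✗ → not eligible.
Meal Allowance — status full-time ✗ (requires temporary) → not eligible.
Pet Insurance — benefits waiver on file ✓; 38 hrs/wk ≥ 32 ✓; rating 4 ≥ 2 ✓ → eligible.
Life Insurance — service 3 years ≥ 180 days ✓; dept Logistics ✗ → not eligible.
Dental Plan — status full-time ✓; service 3 years ≥ 2 years ✓; site Raleigh ✓; grade L2 ≥ L2 ✓ → eligible.
Employer Retirement Match — status full-time ✗ (requires seasonal or temporary) → not eligible.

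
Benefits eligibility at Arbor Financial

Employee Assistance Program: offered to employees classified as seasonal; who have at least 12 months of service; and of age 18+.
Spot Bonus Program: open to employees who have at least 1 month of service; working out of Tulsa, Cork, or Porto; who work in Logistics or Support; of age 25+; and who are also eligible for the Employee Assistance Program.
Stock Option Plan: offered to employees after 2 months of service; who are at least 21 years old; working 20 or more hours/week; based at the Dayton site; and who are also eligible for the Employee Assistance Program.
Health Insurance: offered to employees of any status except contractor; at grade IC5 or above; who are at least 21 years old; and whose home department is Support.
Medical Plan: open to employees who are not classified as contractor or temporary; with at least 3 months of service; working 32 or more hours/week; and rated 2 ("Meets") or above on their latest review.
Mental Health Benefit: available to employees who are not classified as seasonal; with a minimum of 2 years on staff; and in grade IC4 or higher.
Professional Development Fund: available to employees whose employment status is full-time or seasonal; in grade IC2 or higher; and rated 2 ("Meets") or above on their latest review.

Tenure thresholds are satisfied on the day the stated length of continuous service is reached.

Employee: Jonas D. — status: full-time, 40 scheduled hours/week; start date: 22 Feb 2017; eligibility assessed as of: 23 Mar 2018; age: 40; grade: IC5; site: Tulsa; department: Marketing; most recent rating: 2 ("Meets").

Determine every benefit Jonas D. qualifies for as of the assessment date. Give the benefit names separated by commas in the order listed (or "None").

Service from 22 Feb 2017 to 23 Mar 2018: 394 days.
Employee Assistance Program — status full-time ✗ (requires seasonal) → not eligible.
Spot Bonus Program — service 394 days ≥ 1 month (≈30 days) ✓; site Tulsa ✓; dept Marketing ✗ → not eligible.
Stock Option Plan — service 394 days ≥ 2 months (≈60 days) ✓; age 40 ≥ 21 ✓; 40 hrs/wk ≥ 20 ✓; site Tulsa ✗ (not Dayton) → not eligible.
Health Insurance — status full-time ✓ (not excluded); grade IC5 ≥ IC5 ✓; age 40 ≥ 21 ✓; dept Marketing ✗ → not eligible.
Medical Plan — status full-time ✓ (not excluded); service 394 days ≥ 3 months (≈90 days) ✓; 40 hrs/wk ≥ 32 ✓; rating 2 ≥ 2 ✓ → eligible.
Mental Health Benefit — status full-time ✓ (not excluded); service 394 days < 2 years (≈730 days) ✗ → not eligible.
Professional Development Fund — status full-time ✓; grade IC5 ≥ IC2 ✓; rating 2 ≥ 2 ✓ → eligible.

Medical Plan, Professional Development Fund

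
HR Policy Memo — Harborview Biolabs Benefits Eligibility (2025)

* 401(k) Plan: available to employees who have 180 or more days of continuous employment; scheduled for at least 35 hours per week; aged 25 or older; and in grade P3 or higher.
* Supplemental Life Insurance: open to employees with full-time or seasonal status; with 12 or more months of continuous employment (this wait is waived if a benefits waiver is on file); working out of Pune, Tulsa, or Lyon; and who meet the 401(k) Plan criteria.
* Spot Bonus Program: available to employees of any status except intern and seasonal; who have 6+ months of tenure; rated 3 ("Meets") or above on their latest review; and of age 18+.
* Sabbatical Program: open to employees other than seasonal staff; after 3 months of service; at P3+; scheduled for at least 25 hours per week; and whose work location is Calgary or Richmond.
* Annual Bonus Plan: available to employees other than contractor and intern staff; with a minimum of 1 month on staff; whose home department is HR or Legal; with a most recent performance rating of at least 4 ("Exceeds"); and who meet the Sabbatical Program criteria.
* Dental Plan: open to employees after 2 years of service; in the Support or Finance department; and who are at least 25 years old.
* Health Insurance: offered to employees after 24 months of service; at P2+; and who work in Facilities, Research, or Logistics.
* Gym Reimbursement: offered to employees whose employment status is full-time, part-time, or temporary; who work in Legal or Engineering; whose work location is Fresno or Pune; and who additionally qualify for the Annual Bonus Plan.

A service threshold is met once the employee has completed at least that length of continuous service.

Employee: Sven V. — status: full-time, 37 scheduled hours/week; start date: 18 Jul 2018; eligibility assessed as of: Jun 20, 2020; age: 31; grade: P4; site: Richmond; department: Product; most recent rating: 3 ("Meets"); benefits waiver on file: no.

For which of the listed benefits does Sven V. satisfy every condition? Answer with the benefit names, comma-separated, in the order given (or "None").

Service from 18 Jul 2018 to Jun 20, 2020: 703 days.
401(k) Plan — service 703 days ≥ 180 days ✓; 37 hrs/wk ≥ 35 ✓; age 31 ≥ 25 ✓; grade P4 ≥ P3 ✓ → eligible.
Supplemental Life Insurance — status full-time ✓; no waiver, service 703 days ≥ 12 months (≈360 days) ✓; site Richmond ✗ (not Pune, Tulsa, or Lyon) → not eligible.
Spot Bonus Program — status full-time ✓ (not excluded); service 703 days ≥ 6 months (≈180 days) ✓; rating 3 ≥ 3 ✓; age 31 ≥ 18 ✓ → eligible.
Sabbatical Program — status full-time ✓ (not excluded); service 703 days ≥ 3 months (≈90 days) ✓; grade P4 ≥ P3 ✓; 37 hrs/wk ≥ 25 ✓; site Richmond ✓ → eligible.
Annual Bonus Plan — status full-time ✓ (not excluded); service 703 days ≥ 1 month (≈30 days) ✓; dept Product ✗ → not eligible.
Dental Plan — service 703 days < 2 years (≈730 days) ✗ → not eligible.
Health Insurance — service 703 days < 24 months (≈720 days) ✗ → not eligible.
Gym Reimbursement — status full-time ✓; dept Product ✗ → not eligible.

401(k) Plan, Spot Bonus Program, Sabbatical Program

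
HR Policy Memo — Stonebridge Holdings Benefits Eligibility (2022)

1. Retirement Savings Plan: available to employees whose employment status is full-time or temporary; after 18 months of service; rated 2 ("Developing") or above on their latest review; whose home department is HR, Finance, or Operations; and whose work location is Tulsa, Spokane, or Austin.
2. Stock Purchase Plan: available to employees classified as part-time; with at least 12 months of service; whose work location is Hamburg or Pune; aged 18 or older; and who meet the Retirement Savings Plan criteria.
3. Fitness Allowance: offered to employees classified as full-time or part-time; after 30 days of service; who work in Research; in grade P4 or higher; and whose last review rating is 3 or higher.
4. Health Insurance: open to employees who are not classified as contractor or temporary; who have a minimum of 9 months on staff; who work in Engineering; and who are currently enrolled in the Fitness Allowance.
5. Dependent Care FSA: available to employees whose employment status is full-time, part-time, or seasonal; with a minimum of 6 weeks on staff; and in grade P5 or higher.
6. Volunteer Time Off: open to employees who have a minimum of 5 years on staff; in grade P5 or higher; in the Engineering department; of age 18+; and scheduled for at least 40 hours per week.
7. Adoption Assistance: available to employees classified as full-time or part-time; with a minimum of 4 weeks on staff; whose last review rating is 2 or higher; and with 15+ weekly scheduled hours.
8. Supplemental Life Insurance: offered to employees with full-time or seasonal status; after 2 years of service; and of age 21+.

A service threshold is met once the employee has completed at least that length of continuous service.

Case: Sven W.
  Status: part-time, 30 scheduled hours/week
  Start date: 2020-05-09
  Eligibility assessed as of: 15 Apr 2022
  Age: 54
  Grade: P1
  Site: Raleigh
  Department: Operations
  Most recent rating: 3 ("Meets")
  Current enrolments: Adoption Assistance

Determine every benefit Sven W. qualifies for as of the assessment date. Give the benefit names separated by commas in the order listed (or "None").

Service from 2020-05-09 to 15 Apr 2022: 706 days.
Retirement Savings Plan — status part-time ✗ (requires full-time or temporary) → not eligible.
Stock Purchase Plan — status part-time ✓; service 706 days ≥ 12 months (≈360 days) ✓; site Raleigh ✗ (not Hamburg or Pune) → not eligible.
Fitness Allowance — status part-time ✓; service 706 days ≥ 30 days ✓; dept Operations ✗ → not eligible.
Health Insurance — status part-time ✓ (not excluded); service 706 days ≥ 9 months (≈270 days) ✓; dept Operations ✗ → not eligible.
Dependent Care FSA — status part-time ✓; service 706 days ≥ 6 weeks (≈42 days) ✓; grade P1 < P5 ✗ → not eligible.
Volunteer Time Off — service 706 days < 5 years (≈1825 days) ✗ → not eligible.
Adoption Assistance — status part-time ✓; service 706 days ≥ 4 weeks (≈28 days) ✓; rating 3 ≥ 2 ✓; 30 hrs/wk ≥ 15 ✓ → eligible.
Supplemental Life Insurance — status part-time ✗ (requires full-time or seasonal) → not eligible.

Adoption Assistance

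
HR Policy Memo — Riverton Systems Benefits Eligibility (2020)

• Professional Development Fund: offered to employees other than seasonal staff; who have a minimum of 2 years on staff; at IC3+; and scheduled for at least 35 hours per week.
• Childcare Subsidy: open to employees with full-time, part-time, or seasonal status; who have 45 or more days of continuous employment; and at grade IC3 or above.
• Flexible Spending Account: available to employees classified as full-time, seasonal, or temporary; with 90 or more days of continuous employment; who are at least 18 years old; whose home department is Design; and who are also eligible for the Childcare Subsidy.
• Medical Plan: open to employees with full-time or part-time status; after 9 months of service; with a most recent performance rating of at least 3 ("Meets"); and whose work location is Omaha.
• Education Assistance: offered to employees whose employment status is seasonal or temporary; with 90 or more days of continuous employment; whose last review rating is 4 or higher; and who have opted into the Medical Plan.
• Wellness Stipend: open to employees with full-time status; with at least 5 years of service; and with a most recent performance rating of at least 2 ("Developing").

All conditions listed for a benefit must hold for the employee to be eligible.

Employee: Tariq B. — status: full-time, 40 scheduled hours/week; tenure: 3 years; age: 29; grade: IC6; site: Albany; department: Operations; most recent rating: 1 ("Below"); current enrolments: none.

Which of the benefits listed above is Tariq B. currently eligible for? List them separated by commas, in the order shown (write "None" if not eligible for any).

Professional Development Fund — status full-time ✓ (not excluded); service 3 years ≥ 2 years ✓; grade IC6 ≥ IC3 ✓; 40 hrs/wk ≥ 35 ✓ → eligible.
Childcare Subsidy — status full-time ✓; service 3 years ≥ 45 days ✓; grade IC6 ≥ IC3 ✓ → eligible.
Flexible Spending Account — status full-time ✓; service 3 years ≥ 90 days ✓; age 29 ≥ 18 ✓; dept Operations ✗ → not eligible.
Medical Plan — status full-time ✓; service 3 years ≥ 9 months (≈270 days) ✓; rating 1 < 3 ✗ → not eligible.
Education Assistance — status full-time ✗ (requires seasonal or temporary) → not eligible.
Wellness Stipend — status full-time ✓; service 3 years < 5 years ✗ → not eligible.

Professional Development Fund, Childcare Subsidy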